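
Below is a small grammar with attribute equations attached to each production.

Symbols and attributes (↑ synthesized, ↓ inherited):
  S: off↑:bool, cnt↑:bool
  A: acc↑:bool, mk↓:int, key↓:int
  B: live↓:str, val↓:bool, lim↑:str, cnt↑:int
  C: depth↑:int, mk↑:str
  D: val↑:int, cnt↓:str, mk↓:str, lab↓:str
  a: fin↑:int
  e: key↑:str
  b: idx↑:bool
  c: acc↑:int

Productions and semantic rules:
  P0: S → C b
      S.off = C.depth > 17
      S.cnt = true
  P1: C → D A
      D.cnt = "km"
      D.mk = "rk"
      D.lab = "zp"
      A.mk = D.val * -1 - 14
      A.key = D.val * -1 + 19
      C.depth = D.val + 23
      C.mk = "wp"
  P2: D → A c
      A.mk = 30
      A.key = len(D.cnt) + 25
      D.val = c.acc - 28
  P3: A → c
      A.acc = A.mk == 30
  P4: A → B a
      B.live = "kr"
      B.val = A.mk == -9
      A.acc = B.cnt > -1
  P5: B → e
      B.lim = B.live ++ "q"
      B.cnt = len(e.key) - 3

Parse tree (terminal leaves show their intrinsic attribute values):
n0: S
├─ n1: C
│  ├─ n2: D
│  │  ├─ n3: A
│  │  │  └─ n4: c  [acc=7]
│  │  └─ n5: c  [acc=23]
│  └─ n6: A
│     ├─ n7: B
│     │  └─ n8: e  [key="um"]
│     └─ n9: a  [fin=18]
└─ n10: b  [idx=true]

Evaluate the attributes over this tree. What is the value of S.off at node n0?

1. n2.cnt = "km"  ["km"]
2. n2.mk = "rk"  ["rk"]
3. n2.lab = "zp"  ["zp"]
4. n3.mk = 30  [30]
5. n3.key = 27  [len(D.cnt) + 25]
6. n4.acc = 7  [terminal]
7. n3.acc = true  [A.mk == 30]
8. n5.acc = 23  [terminal]
9. n2.val = -5  [c.acc - 28]
10. n6.mk = -9  [D.val * -1 - 14]
11. n6.key = 24  [D.val * -1 + 19]
12. n7.live = "kr"  ["kr"]
13. n7.val = true  [A.mk == -9]
14. n8.key = "um"  [terminal]
15. n7.lim = "krq"  [B.live ++ "q"]
16. n7.cnt = -1  [len(e.key) - 3]
17. n9.fin = 18  [terminal]
18. n6.acc = false  [B.cnt > -1]
19. n1.depth = 18  [D.val + 23]
20. n1.mk = "wp"  ["wp"]
21. n10.idx = true  [terminal]
22. n0.off = true  [C.depth > 17]
23. n0.cnt = true  [true]

true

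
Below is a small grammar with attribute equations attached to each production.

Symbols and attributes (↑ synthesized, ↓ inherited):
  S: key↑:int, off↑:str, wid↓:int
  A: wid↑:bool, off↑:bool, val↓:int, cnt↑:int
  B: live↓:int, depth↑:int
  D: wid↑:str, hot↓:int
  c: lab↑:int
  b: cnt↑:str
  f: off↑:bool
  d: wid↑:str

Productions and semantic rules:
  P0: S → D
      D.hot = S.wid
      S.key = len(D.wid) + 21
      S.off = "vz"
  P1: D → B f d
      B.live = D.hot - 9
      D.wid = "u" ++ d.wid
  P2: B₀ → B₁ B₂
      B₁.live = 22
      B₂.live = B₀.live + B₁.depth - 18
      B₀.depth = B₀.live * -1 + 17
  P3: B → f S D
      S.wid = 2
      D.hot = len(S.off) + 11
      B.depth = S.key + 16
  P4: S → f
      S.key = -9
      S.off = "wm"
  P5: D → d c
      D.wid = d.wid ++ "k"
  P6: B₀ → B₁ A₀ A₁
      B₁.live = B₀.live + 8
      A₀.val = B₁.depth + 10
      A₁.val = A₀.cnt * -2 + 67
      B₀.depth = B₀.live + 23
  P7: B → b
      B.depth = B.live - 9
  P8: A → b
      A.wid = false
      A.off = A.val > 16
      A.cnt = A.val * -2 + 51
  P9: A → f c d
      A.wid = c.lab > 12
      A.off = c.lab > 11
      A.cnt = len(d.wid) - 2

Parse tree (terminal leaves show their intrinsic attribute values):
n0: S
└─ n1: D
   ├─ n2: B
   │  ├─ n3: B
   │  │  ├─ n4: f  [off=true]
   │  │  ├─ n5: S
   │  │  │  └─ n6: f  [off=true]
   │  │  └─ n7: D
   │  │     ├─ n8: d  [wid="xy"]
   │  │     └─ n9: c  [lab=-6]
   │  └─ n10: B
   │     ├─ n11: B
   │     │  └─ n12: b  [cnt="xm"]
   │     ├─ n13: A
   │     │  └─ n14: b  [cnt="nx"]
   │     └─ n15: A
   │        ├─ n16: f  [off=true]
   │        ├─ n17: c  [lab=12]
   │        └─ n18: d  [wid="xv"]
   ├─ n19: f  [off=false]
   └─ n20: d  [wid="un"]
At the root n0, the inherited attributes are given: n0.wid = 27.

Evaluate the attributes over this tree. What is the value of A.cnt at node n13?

1. n0.wid = 27  [given at root]
2. n1.hot = 27  [S.wid]
3. n2.live = 18  [D.hot - 9]
4. n3.live = 22  [22]
5. n4.off = true  [terminal]
6. n5.wid = 2  [2]
7. n6.off = true  [terminal]
8. n5.key = -9  [-9]
9. n5.off = "wm"  ["wm"]
10. n7.hot = 13  [len(S.off) + 11]
11. n8.wid = "xy"  [terminal]
12. n9.lab = -6  [terminal]
13. n7.wid = "xyk"  [d.wid ++ "k"]
14. n3.depth = 7  [S.key + 16]
15. n10.live = 7  [B₀.live + B₁.depth - 18]
16. n11.live = 15  [B₀.live + 8]
17. n12.cnt = "xm"  [terminal]
18. n11.depth = 6  [B.live - 9]
19. n13.val = 16  [B₁.depth + 10]
20. n14.cnt = "nx"  [terminal]
21. n13.wid = false  [false]
22. n13.off = false  [A.val > 16]
23. n13.cnt = 19  [A.val * -2 + 51]
24. n15.val = 29  [A₀.cnt * -2 + 67]
25. n16.off = true  [terminal]
26. n17.lab = 12  [terminal]
27. n18.wid = "xv"  [terminal]
28. n15.wid = false  [c.lab > 12]
29. n15.off = true  [c.lab > 11]
30. n15.cnt = 0  [len(d.wid) - 2]
31. n10.depth = 30  [B₀.live + 23]
32. n2.depth = -1  [B₀.live * -1 + 17]
33. n19.off = false  [terminal]
34. n20.wid = "un"  [terminal]
35. n1.wid = "uun"  ["u" ++ d.wid]
36. n0.key = 24  [len(D.wid) + 21]
37. n0.off = "vz"  ["vz"]

19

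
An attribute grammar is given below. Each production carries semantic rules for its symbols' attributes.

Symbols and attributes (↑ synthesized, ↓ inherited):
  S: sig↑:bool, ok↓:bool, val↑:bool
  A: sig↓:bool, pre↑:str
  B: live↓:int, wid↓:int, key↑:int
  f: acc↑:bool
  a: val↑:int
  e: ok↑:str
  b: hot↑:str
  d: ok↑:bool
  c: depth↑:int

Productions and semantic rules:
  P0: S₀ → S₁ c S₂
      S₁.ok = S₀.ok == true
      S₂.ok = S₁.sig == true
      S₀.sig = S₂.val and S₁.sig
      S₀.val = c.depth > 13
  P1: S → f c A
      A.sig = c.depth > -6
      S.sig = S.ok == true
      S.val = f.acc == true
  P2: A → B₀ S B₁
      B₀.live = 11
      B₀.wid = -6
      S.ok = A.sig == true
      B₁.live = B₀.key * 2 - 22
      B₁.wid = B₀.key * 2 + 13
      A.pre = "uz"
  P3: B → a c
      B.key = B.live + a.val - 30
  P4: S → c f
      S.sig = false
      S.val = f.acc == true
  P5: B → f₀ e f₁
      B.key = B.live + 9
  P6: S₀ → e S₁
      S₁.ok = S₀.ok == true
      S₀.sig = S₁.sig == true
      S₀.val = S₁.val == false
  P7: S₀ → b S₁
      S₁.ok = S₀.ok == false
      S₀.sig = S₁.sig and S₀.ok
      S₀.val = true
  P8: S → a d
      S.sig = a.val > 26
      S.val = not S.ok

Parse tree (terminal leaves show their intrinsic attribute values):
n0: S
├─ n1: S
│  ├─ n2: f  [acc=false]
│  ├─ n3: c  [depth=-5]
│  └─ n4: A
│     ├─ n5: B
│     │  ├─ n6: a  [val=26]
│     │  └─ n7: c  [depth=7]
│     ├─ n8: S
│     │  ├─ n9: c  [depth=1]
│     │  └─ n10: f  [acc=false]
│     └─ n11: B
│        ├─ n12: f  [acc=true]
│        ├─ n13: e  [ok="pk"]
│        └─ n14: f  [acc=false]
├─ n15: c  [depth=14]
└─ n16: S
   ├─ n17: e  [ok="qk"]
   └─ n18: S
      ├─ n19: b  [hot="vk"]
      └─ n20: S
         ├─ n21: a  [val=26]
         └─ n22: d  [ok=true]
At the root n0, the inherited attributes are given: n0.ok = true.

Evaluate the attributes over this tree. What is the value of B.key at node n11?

1. n0.ok = true  [given at root]
2. n1.ok = true  [S₀.ok == true]
3. n2.acc = false  [terminal]
4. n3.depth = -5  [terminal]
5. n4.sig = true  [c.depth > -6]
6. n5.live = 11  [11]
7. n5.wid = -6  [-6]
8. n6.val = 26  [terminal]
9. n7.depth = 7  [terminal]
10. n5.key = 7  [B.live + a.val - 30]
11. n8.ok = true  [A.sig == true]
12. n9.depth = 1  [terminal]
13. n10.acc = false  [terminal]
14. n8.sig = false  [false]
15. n8.val = false  [f.acc == true]
16. n11.live = -8  [B₀.key * 2 - 22]
17. n11.wid = 27  [B₀.key * 2 + 13]
18. n12.acc = true  [terminal]
19. n13.ok = "pk"  [terminal]
20. n14.acc = false  [terminal]
21. n11.key = 1  [B.live + 9]
22. n4.pre = "uz"  ["uz"]
23. n1.sig = true  [S.ok == true]
24. n1.val = false  [f.acc == true]
25. n15.depth = 14  [terminal]
26. n16.ok = true  [S₁.sig == true]
27. n17.ok = "qk"  [terminal]
28. n18.ok = true  [S₀.ok == true]
29. n19.hot = "vk"  [terminal]
30. n20.ok = false  [S₀.ok == false]
31. n21.val = 26  [terminal]
32. n22.ok = true  [terminal]
33. n20.sig = false  [a.val > 26]
34. n20.val = true  [not S.ok]
35. n18.sig = false  [S₁.sig and S₀.ok]
36. n18.val = true  [true]
37. n16.sig = false  [S₁.sig == true]
38. n16.val = false  [S₁.val == false]
39. n0.sig = false  [S₂.val and S₁.sig]
40. n0.val = true  [c.depth > 13]

1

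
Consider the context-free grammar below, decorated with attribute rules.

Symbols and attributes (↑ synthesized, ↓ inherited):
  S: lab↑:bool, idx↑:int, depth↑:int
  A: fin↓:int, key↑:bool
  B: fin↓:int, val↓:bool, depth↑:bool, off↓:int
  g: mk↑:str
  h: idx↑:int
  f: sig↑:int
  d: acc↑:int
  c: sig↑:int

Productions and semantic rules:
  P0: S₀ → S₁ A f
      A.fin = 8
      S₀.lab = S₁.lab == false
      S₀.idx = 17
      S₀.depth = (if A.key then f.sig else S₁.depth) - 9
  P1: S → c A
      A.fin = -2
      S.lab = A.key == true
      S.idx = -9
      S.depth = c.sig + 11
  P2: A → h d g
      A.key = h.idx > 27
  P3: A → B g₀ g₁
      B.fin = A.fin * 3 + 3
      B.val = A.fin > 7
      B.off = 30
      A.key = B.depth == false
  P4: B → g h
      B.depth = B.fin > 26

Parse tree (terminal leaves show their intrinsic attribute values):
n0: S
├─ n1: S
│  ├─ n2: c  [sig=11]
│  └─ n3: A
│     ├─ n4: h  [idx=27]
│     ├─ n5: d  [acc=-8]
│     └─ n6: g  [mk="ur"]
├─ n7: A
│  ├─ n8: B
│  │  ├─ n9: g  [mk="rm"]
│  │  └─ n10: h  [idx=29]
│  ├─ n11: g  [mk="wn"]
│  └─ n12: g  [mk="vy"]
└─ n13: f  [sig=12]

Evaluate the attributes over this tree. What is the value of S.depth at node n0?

1. n2.sig = 11  [terminal]
2. n3.fin = -2  [-2]
3. n4.idx = 27  [terminal]
4. n5.acc = -8  [terminal]
5. n6.mk = "ur"  [terminal]
6. n3.key = false  [h.idx > 27]
7. n1.lab = false  [A.key == true]
8. n1.idx = -9  [-9]
9. n1.depth = 22  [c.sig + 11]
10. n7.fin = 8  [8]
11. n8.fin = 27  [A.fin * 3 + 3]
12. n8.val = true  [A.fin > 7]
13. n8.off = 30  [30]
14. n9.mk = "rm"  [terminal]
15. n10.idx = 29  [terminal]
16. n8.depth = true  [B.fin > 26]
17. n11.mk = "wn"  [terminal]
18. n12.mk = "vy"  [terminal]
19. n7.key = false  [B.depth == false]
20. n13.sig = 12  [terminal]
21. n0.lab = true  [S₁.lab == false]
22. n0.idx = 17  [17]
23. n0.depth = 13  [(if A.key then f.sig else S₁.depth) - 9]

13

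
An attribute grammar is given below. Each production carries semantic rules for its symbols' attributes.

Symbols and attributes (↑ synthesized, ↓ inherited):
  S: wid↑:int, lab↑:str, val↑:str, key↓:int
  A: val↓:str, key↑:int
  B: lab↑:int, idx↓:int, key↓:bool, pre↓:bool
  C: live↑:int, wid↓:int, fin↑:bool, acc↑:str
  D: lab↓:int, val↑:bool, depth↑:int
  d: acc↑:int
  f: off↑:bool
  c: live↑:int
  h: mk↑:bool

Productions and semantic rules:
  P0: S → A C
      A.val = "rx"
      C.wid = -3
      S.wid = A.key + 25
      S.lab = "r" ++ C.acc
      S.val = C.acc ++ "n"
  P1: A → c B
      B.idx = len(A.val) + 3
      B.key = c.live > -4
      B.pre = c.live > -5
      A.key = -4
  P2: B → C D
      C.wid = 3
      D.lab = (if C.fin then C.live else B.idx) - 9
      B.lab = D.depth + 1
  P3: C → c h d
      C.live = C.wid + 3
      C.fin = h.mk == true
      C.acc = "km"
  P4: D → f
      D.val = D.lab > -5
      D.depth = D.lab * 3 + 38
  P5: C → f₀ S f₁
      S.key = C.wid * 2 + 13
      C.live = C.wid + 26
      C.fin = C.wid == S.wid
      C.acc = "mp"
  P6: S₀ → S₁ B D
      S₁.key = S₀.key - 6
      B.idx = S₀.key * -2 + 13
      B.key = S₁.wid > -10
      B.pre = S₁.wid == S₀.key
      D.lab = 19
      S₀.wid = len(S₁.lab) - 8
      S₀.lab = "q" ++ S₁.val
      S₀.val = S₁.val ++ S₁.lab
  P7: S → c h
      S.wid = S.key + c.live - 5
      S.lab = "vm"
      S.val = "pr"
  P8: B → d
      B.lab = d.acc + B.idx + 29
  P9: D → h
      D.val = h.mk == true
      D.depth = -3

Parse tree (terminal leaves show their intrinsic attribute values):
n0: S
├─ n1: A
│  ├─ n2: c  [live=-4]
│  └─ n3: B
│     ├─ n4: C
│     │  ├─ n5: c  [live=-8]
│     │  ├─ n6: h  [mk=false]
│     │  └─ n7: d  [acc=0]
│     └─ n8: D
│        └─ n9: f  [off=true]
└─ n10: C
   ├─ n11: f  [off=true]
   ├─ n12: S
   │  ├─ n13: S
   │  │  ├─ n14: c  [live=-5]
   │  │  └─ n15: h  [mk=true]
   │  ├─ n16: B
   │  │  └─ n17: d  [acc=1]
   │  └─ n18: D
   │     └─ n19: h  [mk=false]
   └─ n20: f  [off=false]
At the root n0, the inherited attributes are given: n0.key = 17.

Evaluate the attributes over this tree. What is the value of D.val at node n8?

1. n0.key = 17  [given at root]
2. n1.val = "rx"  ["rx"]
3. n2.live = -4  [terminal]
4. n3.idx = 5  [len(A.val) + 3]
5. n3.key = false  [c.live > -4]
6. n3.pre = true  [c.live > -5]
7. n4.wid = 3  [3]
8. n5.live = -8  [terminal]
9. n6.mk = false  [terminal]
10. n7.acc = 0  [terminal]
11. n4.live = 6  [C.wid + 3]
12. n4.fin = false  [h.mk == true]
13. n4.acc = "km"  ["km"]
14. n8.lab = -4  [(if C.fin then C.live else B.idx) - 9]
15. n9.off = true  [terminal]
16. n8.val = true  [D.lab > -5]
17. n8.depth = 26  [D.lab * 3 + 38]
18. n3.lab = 27  [D.depth + 1]
19. n1.key = -4  [-4]
20. n10.wid = -3  [-3]
21. n11.off = true  [terminal]
22. n12.key = 7  [C.wid * 2 + 13]
23. n13.key = 1  [S₀.key - 6]
24. n14.live = -5  [terminal]
25. n15.mk = true  [terminal]
26. n13.wid = -9  [S.key + c.live - 5]
27. n13.lab = "vm"  ["vm"]
28. n13.val = "pr"  ["pr"]
29. n16.idx = -1  [S₀.key * -2 + 13]
30. n16.key = true  [S₁.wid > -10]
31. n16.pre = false  [S₁.wid == S₀.key]
32. n17.acc = 1  [terminal]
33. n16.lab = 29  [d.acc + B.idx + 29]
34. n18.lab = 19  [19]
35. n19.mk = false  [terminal]
36. n18.val = false  [h.mk == true]
37. n18.depth = -3  [-3]
38. n12.wid = -6  [len(S₁.lab) - 8]
39. n12.lab = "qpr"  ["q" ++ S₁.val]
40. n12.val = "prvm"  [S₁.val ++ S₁.lab]
41. n20.off = false  [terminal]
42. n10.live = 23  [C.wid + 26]
43. n10.fin = false  [C.wid == S.wid]
44. n10.acc = "mp"  ["mp"]
45. n0.wid = 21  [A.key + 25]
46. n0.lab = "rmp"  ["r" ++ C.acc]
47. n0.val = "mpn"  [C.acc ++ "n"]

true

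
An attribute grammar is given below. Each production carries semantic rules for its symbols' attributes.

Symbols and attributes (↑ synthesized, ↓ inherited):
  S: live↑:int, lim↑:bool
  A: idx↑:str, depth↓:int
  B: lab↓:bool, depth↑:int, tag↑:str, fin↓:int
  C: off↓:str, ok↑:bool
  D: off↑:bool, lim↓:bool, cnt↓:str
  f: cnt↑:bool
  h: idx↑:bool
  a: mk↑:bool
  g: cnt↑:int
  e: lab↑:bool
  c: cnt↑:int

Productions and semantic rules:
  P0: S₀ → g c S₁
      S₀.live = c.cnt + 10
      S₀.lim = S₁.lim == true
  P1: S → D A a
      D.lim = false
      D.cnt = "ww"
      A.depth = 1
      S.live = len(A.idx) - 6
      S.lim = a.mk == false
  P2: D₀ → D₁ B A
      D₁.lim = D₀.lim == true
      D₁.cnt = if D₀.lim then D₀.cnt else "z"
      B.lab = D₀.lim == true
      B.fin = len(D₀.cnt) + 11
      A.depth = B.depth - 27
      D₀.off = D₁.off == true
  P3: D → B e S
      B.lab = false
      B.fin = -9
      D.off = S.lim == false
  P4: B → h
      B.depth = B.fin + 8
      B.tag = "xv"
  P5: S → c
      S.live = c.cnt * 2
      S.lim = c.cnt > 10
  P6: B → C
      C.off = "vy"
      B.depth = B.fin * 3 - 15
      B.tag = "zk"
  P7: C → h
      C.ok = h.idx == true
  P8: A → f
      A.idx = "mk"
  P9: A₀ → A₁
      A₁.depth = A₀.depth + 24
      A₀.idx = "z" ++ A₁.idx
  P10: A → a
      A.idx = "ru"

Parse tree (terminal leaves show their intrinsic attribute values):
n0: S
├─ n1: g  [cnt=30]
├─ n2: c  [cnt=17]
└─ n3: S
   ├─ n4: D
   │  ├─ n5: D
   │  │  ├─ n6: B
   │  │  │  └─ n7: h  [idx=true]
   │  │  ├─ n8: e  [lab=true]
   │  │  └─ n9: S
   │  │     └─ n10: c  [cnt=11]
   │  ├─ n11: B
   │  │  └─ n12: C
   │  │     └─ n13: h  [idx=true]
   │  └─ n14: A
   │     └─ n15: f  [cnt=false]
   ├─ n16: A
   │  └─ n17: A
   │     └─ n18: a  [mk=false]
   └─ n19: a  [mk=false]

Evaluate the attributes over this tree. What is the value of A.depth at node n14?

1. n1.cnt = 30  [terminal]
2. n2.cnt = 17  [terminal]
3. n4.lim = false  [false]
4. n4.cnt = "ww"  ["ww"]
5. n5.lim = false  [D₀.lim == true]
6. n5.cnt = "z"  [if D₀.lim then D₀.cnt else "z"]
7. n6.lab = false  [false]
8. n6.fin = -9  [-9]
9. n7.idx = true  [terminal]
10. n6.depth = -1  [B.fin + 8]
11. n6.tag = "xv"  ["xv"]
12. n8.lab = true  [terminal]
13. n10.cnt = 11  [terminal]
14. n9.live = 22  [c.cnt * 2]
15. n9.lim = true  [c.cnt > 10]
16. n5.off = false  [S.lim == false]
17. n11.lab = false  [D₀.lim == true]
18. n11.fin = 13  [len(D₀.cnt) + 11]
19. n12.off = "vy"  ["vy"]
20. n13.idx = true  [terminal]
21. n12.ok = true  [h.idx == true]
22. n11.depth = 24  [B.fin * 3 - 15]
23. n11.tag = "zk"  ["zk"]
24. n14.depth = -3  [B.depth - 27]
25. n15.cnt = false  [terminal]
26. n14.idx = "mk"  ["mk"]
27. n4.off = false  [D₁.off == true]
28. n16.depth = 1  [1]
29. n17.depth = 25  [A₀.depth + 24]
30. n18.mk = false  [terminal]
31. n17.idx = "ru"  ["ru"]
32. n16.idx = "zru"  ["z" ++ A₁.idx]
33. n19.mk = false  [terminal]
34. n3.live = -3  [len(A.idx) - 6]
35. n3.lim = true  [a.mk == false]
36. n0.live = 27  [c.cnt + 10]
37. n0.lim = true  [S₁.lim == true]

-3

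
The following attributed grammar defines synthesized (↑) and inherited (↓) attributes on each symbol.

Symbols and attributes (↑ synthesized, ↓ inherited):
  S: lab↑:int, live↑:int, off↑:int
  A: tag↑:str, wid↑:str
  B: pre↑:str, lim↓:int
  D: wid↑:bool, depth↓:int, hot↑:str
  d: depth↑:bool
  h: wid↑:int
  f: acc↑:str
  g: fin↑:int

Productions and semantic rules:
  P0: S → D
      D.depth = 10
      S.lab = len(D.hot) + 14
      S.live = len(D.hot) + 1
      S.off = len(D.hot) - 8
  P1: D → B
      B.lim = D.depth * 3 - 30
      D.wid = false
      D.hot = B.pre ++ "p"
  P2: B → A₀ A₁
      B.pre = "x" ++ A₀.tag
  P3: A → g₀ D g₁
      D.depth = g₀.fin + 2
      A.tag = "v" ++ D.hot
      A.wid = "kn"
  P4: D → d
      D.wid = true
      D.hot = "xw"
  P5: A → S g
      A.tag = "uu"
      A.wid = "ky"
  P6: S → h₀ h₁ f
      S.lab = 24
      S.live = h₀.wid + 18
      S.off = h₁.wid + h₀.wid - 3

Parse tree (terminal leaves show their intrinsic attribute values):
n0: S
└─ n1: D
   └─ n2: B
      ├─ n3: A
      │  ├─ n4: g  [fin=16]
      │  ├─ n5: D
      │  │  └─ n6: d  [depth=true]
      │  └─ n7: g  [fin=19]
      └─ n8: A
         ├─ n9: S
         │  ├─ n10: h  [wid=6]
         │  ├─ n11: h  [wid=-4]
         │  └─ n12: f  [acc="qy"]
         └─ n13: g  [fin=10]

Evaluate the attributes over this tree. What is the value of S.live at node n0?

1. n1.depth = 10  [10]
2. n2.lim = 0  [D.depth * 3 - 30]
3. n4.fin = 16  [terminal]
4. n5.depth = 18  [g₀.fin + 2]
5. n6.depth = true  [terminal]
6. n5.wid = true  [true]
7. n5.hot = "xw"  ["xw"]
8. n7.fin = 19  [terminal]
9. n3.tag = "vxw"  ["v" ++ D.hot]
10. n3.wid = "kn"  ["kn"]
11. n10.wid = 6  [terminal]
12. n11.wid = -4  [terminal]
13. n12.acc = "qy"  [terminal]
14. n9.lab = 24  [24]
15. n9.live = 24  [h₀.wid + 18]
16. n9.off = -1  [h₁.wid + h₀.wid - 3]
17. n13.fin = 10  [terminal]
18. n8.tag = "uu"  ["uu"]
19. n8.wid = "ky"  ["ky"]
20. n2.pre = "xvxw"  ["x" ++ A₀.tag]
21. n1.wid = false  [false]
22. n1.hot = "xvxwp"  [B.pre ++ "p"]
23. n0.lab = 19  [len(D.hot) + 14]
24. n0.live = 6  [len(D.hot) + 1]
25. n0.off = -3  [len(D.hot) - 8]

6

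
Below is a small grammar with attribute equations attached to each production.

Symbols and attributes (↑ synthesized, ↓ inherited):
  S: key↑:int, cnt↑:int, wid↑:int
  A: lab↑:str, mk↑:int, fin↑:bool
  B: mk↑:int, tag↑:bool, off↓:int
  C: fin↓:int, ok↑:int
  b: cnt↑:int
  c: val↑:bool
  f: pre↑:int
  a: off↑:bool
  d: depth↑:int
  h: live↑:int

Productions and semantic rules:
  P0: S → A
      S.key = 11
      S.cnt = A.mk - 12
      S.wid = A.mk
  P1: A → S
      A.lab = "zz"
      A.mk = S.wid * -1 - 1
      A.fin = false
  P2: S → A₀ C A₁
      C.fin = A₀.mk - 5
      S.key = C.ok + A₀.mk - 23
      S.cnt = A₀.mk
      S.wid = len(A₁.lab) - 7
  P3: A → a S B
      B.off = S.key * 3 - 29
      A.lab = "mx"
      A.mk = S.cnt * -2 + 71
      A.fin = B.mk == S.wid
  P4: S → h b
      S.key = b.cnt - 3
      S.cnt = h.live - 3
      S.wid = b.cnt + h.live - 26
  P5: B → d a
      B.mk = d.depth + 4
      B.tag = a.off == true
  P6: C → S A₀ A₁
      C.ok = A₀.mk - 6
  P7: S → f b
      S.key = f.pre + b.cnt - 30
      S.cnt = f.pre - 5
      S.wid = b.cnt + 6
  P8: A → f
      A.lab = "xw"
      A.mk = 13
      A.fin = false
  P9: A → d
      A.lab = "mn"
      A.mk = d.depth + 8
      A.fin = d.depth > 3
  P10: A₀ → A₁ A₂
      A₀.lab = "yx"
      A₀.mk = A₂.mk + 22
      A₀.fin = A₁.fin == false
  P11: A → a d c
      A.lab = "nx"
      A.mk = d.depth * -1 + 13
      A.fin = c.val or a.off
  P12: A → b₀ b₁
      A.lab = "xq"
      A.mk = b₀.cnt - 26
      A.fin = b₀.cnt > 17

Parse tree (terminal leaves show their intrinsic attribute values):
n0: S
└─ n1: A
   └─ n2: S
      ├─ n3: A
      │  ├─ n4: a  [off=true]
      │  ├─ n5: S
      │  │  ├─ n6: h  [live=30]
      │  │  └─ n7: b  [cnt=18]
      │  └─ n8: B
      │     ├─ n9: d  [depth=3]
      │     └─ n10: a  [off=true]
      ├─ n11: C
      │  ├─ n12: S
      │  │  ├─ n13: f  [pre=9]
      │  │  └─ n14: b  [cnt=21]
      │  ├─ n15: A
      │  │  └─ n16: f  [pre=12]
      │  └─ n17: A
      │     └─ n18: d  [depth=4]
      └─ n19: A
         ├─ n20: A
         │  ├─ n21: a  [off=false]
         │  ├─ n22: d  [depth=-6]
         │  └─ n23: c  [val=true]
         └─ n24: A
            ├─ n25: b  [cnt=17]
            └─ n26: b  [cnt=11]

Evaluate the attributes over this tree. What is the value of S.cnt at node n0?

-8

1. n4.off = true  [terminal]
2. n6.live = 30  [terminal]
3. n7.cnt = 18  [terminal]
4. n5.key = 15  [b.cnt - 3]
5. n5.cnt = 27  [h.live - 3]
6. n5.wid = 22  [b.cnt + h.live - 26]
7. n8.off = 16  [S.key * 3 - 29]
8. n9.depth = 3  [terminal]
9. n10.off = true  [terminal]
10. n8.mk = 7  [d.depth + 4]
11. n8.tag = true  [a.off == true]
12. n3.lab = "mx"  ["mx"]
13. n3.mk = 17  [S.cnt * -2 + 71]
14. n3.fin = false  [B.mk == S.wid]
15. n11.fin = 12  [A₀.mk - 5]
16. n13.pre = 9  [terminal]
17. n14.cnt = 21  [terminal]
18. n12.key = 0  [f.pre + b.cnt - 30]
19. n12.cnt = 4  [f.pre - 5]
20. n12.wid = 27  [b.cnt + 6]
21. n16.pre = 12  [terminal]
22. n15.lab = "xw"  ["xw"]
23. n15.mk = 13  [13]
24. n15.fin = false  [false]
25. n18.depth = 4  [terminal]
26. n17.lab = "mn"  ["mn"]
27. n17.mk = 12  [d.depth + 8]
28. n17.fin = true  [d.depth > 3]
29. n11.ok = 7  [A₀.mk - 6]
30. n21.off = false  [terminal]
31. n22.depth = -6  [terminal]
32. n23.val = true  [terminal]
33. n20.lab = "nx"  ["nx"]
34. n20.mk = 19  [d.depth * -1 + 13]
35. n20.fin = true  [c.val or a.off]
36. n25.cnt = 17  [terminal]
37. n26.cnt = 11  [terminal]
38. n24.lab = "xq"  ["xq"]
39. n24.mk = -9  [b₀.cnt - 26]
40. n24.fin = false  [b₀.cnt > 17]
41. n19.lab = "yx"  ["yx"]
42. n19.mk = 13  [A₂.mk + 22]
43. n19.fin = false  [A₁.fin == false]
44. n2.key = 1  [C.ok + A₀.mk - 23]
45. n2.cnt = 17  [A₀.mk]
46. n2.wid = -5  [len(A₁.lab) - 7]
47. n1.lab = "zz"  ["zz"]
48. n1.mk = 4  [S.wid * -1 - 1]
49. n1.fin = false  [false]
50. n0.key = 11  [11]
51. n0.cnt = -8  [A.mk - 12]
52. n0.wid = 4  [A.mk]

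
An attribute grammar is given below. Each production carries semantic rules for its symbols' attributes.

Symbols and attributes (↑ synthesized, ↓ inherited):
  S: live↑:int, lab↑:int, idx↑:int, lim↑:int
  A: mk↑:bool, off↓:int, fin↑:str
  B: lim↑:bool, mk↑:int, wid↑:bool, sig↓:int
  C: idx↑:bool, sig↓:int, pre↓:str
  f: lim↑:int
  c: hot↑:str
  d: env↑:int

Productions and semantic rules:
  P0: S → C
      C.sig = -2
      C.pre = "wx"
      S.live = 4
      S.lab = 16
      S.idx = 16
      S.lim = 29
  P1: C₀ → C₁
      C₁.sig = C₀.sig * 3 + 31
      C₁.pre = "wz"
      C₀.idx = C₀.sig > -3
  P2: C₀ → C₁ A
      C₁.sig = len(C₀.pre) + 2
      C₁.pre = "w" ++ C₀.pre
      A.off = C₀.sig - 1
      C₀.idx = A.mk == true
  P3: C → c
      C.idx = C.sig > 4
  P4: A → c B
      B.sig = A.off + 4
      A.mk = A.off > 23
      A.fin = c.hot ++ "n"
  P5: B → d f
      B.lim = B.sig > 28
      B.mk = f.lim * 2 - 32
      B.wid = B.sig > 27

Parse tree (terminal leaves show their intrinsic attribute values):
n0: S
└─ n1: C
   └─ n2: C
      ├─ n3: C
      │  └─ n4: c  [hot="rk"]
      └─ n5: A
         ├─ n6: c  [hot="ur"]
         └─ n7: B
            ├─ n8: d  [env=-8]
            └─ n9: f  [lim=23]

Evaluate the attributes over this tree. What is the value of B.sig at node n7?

1. n1.sig = -2  [-2]
2. n1.pre = "wx"  ["wx"]
3. n2.sig = 25  [C₀.sig * 3 + 31]
4. n2.pre = "wz"  ["wz"]
5. n3.sig = 4  [len(C₀.pre) + 2]
6. n3.pre = "wwz"  ["w" ++ C₀.pre]
7. n4.hot = "rk"  [terminal]
8. n3.idx = false  [C.sig > 4]
9. n5.off = 24  [C₀.sig - 1]
10. n6.hot = "ur"  [terminal]
11. n7.sig = 28  [A.off + 4]
12. n8.env = -8  [terminal]
13. n9.lim = 23  [terminal]
14. n7.lim = false  [B.sig > 28]
15. n7.mk = 14  [f.lim * 2 - 32]
16. n7.wid = true  [B.sig > 27]
17. n5.mk = true  [A.off > 23]
18. n5.fin = "urn"  [c.hot ++ "n"]
19. n2.idx = true  [A.mk == true]
20. n1.idx = true  [C₀.sig > -3]
21. n0.live = 4  [4]
22. n0.lab = 16  [16]
23. n0.idx = 16  [16]
24. n0.lim = 29  [29]

28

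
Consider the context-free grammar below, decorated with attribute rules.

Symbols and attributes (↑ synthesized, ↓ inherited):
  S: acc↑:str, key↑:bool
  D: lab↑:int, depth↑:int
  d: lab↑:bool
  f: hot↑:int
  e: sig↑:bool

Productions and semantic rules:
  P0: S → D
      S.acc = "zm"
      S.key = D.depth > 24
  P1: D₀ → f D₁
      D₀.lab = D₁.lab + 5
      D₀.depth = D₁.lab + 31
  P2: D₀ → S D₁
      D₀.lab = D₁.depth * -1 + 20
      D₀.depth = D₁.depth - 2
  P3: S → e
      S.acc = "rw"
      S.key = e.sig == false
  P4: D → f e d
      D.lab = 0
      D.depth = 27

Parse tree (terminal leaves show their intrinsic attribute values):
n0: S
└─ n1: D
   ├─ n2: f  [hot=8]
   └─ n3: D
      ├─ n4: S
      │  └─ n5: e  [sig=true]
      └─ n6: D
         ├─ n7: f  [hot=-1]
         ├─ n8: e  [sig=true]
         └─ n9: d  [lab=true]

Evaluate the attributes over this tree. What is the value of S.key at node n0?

false

1. n2.hot = 8  [terminal]
2. n5.sig = true  [terminal]
3. n4.acc = "rw"  ["rw"]
4. n4.key = false  [e.sig == false]
5. n7.hot = -1  [terminal]
6. n8.sig = true  [terminal]
7. n9.lab = true  [terminal]
8. n6.lab = 0  [0]
9. n6.depth = 27  [27]
10. n3.lab = -7  [D₁.depth * -1 + 20]
11. n3.depth = 25  [D₁.depth - 2]
12. n1.lab = -2  [D₁.lab + 5]
13. n1.depth = 24  [D₁.lab + 31]
14. n0.acc = "zm"  ["zm"]
15. n0.key = false  [D.depth > 24]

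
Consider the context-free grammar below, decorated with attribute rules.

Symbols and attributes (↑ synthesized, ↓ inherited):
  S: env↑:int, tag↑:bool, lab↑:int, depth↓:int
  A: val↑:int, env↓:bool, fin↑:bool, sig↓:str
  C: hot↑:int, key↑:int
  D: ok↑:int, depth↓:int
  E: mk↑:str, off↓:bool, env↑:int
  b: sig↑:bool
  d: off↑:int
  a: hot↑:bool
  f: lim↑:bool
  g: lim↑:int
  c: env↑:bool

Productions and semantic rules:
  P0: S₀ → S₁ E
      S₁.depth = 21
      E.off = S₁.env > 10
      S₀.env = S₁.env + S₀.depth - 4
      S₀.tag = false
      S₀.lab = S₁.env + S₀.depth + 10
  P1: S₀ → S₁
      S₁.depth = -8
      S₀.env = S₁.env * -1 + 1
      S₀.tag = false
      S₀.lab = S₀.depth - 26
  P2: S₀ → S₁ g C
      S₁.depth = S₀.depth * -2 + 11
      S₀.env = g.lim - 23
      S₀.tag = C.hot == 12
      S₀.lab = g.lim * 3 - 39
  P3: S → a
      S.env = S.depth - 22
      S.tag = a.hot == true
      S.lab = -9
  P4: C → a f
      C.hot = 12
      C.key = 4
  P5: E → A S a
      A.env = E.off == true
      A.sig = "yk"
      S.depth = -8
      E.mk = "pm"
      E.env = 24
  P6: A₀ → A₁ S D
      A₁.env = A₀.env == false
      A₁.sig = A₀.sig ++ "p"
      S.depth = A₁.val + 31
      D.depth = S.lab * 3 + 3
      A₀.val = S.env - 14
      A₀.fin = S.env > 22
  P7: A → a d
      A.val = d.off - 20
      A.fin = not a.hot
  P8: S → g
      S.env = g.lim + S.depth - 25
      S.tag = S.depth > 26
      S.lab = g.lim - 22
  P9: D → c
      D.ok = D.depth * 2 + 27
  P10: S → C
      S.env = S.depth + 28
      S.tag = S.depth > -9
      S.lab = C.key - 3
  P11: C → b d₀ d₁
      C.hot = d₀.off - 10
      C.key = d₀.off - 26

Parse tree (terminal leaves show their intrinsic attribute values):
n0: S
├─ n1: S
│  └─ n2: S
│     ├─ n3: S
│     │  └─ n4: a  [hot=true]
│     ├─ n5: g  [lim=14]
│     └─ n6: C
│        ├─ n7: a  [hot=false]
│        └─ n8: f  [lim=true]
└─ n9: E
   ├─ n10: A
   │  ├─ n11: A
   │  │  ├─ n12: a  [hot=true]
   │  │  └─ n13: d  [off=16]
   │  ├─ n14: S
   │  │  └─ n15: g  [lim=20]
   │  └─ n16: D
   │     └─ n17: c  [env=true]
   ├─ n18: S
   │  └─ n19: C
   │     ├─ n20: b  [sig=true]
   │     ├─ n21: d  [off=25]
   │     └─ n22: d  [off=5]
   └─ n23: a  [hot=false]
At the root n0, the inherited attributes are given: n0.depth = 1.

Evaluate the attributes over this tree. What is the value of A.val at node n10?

8

1. n0.depth = 1  [given at root]
2. n1.depth = 21  [21]
3. n2.depth = -8  [-8]
4. n3.depth = 27  [S₀.depth * -2 + 11]
5. n4.hot = true  [terminal]
6. n3.env = 5  [S.depth - 22]
7. n3.tag = true  [a.hot == true]
8. n3.lab = -9  [-9]
9. n5.lim = 14  [terminal]
10. n7.hot = false  [terminal]
11. n8.lim = true  [terminal]
12. n6.hot = 12  [12]
13. n6.key = 4  [4]
14. n2.env = -9  [g.lim - 23]
15. n2.tag = true  [C.hot == 12]
16. n2.lab = 3  [g.lim * 3 - 39]
17. n1.env = 10  [S₁.env * -1 + 1]
18. n1.tag = false  [false]
19. n1.lab = -5  [S₀.depth - 26]
20. n9.off = false  [S₁.env > 10]
21. n10.env = false  [E.off == true]
22. n10.sig = "yk"  ["yk"]
23. n11.env = true  [A₀.env == false]
24. n11.sig = "ykp"  [A₀.sig ++ "p"]
25. n12.hot = true  [terminal]
26. n13.off = 16  [terminal]
27. n11.val = -4  [d.off - 20]
28. n11.fin = false  [not a.hot]
29. n14.depth = 27  [A₁.val + 31]
30. n15.lim = 20  [terminal]
31. n14.env = 22  [g.lim + S.depth - 25]
32. n14.tag = true  [S.depth > 26]
33. n14.lab = -2  [g.lim - 22]
34. n16.depth = -3  [S.lab * 3 + 3]
35. n17.env = true  [terminal]
36. n16.ok = 21  [D.depth * 2 + 27]
37. n10.val = 8  [S.env - 14]
38. n10.fin = false  [S.env > 22]
39. n18.depth = -8  [-8]
40. n20.sig = true  [terminal]
41. n21.off = 25  [terminal]
42. n22.off = 5  [terminal]
43. n19.hot = 15  [d₀.off - 10]
44. n19.key = -1  [d₀.off - 26]
45. n18.env = 20  [S.depth + 28]
46. n18.tag = true  [S.depth > -9]
47. n18.lab = -4  [C.key - 3]
48. n23.hot = false  [terminal]
49. n9.mk = "pm"  ["pm"]
50. n9.env = 24  [24]
51. n0.env = 7  [S₁.env + S₀.depth - 4]
52. n0.tag = false  [false]
53. n0.lab = 21  [S₁.env + S₀.depth + 10]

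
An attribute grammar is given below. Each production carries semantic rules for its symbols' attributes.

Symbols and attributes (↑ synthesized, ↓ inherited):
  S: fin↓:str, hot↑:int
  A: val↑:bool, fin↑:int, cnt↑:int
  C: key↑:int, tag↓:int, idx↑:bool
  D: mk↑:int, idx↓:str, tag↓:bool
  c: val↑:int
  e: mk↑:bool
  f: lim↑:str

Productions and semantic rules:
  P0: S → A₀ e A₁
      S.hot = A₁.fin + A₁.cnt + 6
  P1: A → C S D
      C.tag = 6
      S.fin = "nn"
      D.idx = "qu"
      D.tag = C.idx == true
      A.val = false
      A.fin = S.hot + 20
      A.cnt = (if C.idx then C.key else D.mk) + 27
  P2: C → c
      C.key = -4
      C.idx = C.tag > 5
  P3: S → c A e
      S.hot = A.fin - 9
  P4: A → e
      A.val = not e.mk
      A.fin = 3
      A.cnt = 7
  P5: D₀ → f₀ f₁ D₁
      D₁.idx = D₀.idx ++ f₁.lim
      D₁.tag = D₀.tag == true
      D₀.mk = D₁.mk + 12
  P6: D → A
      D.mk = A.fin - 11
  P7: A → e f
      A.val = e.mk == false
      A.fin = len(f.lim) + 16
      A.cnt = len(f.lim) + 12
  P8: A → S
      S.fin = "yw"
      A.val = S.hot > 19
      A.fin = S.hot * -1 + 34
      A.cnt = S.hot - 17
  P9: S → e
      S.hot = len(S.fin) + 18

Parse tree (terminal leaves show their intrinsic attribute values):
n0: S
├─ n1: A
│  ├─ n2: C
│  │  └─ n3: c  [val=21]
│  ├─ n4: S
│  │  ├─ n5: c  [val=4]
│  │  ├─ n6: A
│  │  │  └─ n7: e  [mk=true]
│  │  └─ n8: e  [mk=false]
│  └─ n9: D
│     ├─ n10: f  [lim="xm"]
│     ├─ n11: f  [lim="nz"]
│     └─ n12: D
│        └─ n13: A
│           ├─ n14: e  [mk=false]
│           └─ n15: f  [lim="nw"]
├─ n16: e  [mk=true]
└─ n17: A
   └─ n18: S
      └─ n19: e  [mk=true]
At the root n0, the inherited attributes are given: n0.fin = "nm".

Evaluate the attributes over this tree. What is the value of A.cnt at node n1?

23

1. n0.fin = "nm"  [given at root]
2. n2.tag = 6  [6]
3. n3.val = 21  [terminal]
4. n2.key = -4  [-4]
5. n2.idx = true  [C.tag > 5]
6. n4.fin = "nn"  ["nn"]
7. n5.val = 4  [terminal]
8. n7.mk = true  [terminal]
9. n6.val = false  [not e.mk]
10. n6.fin = 3  [3]
11. n6.cnt = 7  [7]
12. n8.mk = false  [terminal]
13. n4.hot = -6  [A.fin - 9]
14. n9.idx = "qu"  ["qu"]
15. n9.tag = true  [C.idx == true]
16. n10.lim = "xm"  [terminal]
17. n11.lim = "nz"  [terminal]
18. n12.idx = "qunz"  [D₀.idx ++ f₁.lim]
19. n12.tag = true  [D₀.tag == true]
20. n14.mk = false  [terminal]
21. n15.lim = "nw"  [terminal]
22. n13.val = true  [e.mk == false]
23. n13.fin = 18  [len(f.lim) + 16]
24. n13.cnt = 14  [len(f.lim) + 12]
25. n12.mk = 7  [A.fin - 11]
26. n9.mk = 19  [D₁.mk + 12]
27. n1.val = false  [false]
28. n1.fin = 14  [S.hot + 20]
29. n1.cnt = 23  [(if C.idx then C.key else D.mk) + 27]
30. n16.mk = true  [terminal]
31. n18.fin = "yw"  ["yw"]
32. n19.mk = true  [terminal]
33. n18.hot = 20  [len(S.fin) + 18]
34. n17.val = true  [S.hot > 19]
35. n17.fin = 14  [S.hot * -1 + 34]
36. n17.cnt = 3  [S.hot - 17]
37. n0.hot = 23  [A₁.fin + A₁.cnt + 6]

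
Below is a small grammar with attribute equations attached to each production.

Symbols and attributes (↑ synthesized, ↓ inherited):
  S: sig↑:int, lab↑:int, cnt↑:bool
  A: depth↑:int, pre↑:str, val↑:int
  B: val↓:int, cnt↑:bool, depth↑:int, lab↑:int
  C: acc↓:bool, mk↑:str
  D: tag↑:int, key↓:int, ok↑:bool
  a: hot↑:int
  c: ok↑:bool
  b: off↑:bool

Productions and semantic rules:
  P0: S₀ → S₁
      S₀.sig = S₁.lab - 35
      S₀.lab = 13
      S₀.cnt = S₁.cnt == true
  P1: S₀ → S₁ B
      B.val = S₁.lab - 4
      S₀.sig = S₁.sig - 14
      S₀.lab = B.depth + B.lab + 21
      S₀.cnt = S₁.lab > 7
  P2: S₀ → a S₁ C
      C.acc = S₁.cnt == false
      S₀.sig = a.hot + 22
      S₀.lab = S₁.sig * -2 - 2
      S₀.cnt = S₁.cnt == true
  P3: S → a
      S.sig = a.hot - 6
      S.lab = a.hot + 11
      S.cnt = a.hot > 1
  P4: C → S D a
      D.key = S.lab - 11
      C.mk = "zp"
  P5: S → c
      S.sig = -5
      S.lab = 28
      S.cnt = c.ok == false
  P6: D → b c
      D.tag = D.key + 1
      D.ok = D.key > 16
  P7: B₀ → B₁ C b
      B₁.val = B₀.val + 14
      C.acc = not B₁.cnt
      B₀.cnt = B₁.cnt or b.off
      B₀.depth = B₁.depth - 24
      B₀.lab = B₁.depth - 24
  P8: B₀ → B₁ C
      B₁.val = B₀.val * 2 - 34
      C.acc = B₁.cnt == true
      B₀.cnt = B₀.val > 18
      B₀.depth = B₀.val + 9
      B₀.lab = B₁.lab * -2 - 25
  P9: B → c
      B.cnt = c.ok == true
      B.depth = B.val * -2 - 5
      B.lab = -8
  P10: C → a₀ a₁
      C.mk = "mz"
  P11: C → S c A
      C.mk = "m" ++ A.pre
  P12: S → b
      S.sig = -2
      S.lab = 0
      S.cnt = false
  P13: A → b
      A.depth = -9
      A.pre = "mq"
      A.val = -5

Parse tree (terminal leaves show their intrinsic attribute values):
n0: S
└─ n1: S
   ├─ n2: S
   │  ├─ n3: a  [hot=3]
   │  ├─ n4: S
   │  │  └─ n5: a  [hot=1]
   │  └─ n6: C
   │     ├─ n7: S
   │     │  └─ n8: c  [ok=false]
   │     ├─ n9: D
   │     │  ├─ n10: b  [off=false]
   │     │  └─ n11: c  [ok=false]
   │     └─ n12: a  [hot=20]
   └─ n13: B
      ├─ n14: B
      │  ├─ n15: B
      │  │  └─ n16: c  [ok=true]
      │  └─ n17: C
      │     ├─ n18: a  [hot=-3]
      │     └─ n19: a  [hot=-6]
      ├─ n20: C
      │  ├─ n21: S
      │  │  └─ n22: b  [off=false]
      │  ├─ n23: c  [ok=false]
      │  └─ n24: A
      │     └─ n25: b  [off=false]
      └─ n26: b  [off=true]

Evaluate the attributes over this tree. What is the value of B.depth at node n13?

1. n3.hot = 3  [terminal]
2. n5.hot = 1  [terminal]
3. n4.sig = -5  [a.hot - 6]
4. n4.lab = 12  [a.hot + 11]
5. n4.cnt = false  [a.hot > 1]
6. n6.acc = true  [S₁.cnt == false]
7. n8.ok = false  [terminal]
8. n7.sig = -5  [-5]
9. n7.lab = 28  [28]
10. n7.cnt = true  [c.ok == false]
11. n9.key = 17  [S.lab - 11]
12. n10.off = false  [terminal]
13. n11.ok = false  [terminal]
14. n9.tag = 18  [D.key + 1]
15. n9.ok = true  [D.key > 16]
16. n12.hot = 20  [terminal]
17. n6.mk = "zp"  ["zp"]
18. n2.sig = 25  [a.hot + 22]
19. n2.lab = 8  [S₁.sig * -2 - 2]
20. n2.cnt = false  [S₁.cnt == true]
21. n13.val = 4  [S₁.lab - 4]
22. n14.val = 18  [B₀.val + 14]
23. n15.val = 2  [B₀.val * 2 - 34]
24. n16.ok = true  [terminal]
25. n15.cnt = true  [c.ok == true]
26. n15.depth = -9  [B.val * -2 - 5]
27. n15.lab = -8  [-8]
28. n17.acc = true  [B₁.cnt == true]
29. n18.hot = -3  [terminal]
30. n19.hot = -6  [terminal]
31. n17.mk = "mz"  ["mz"]
32. n14.cnt = false  [B₀.val > 18]
33. n14.depth = 27  [B₀.val + 9]
34. n14.lab = -9  [B₁.lab * -2 - 25]
35. n20.acc = true  [not B₁.cnt]
36. n22.off = false  [terminal]
37. n21.sig = -2  [-2]
38. n21.lab = 0  [0]
39. n21.cnt = false  [false]
40. n23.ok = false  [terminal]
41. n25.off = false  [terminal]
42. n24.depth = -9  [-9]
43. n24.pre = "mq"  ["mq"]
44. n24.val = -5  [-5]
45. n20.mk = "mmq"  ["m" ++ A.pre]
46. n26.off = true  [terminal]
47. n13.cnt = true  [B₁.cnt or b.off]
48. n13.depth = 3  [B₁.depth - 24]
49. n13.lab = 3  [B₁.depth - 24]
50. n1.sig = 11  [S₁.sig - 14]
51. n1.lab = 27  [B.depth + B.lab + 21]
52. n1.cnt = true  [S₁.lab > 7]
53. n0.sig = -8  [S₁.lab - 35]
54. n0.lab = 13  [13]
55. n0.cnt = true  [S₁.cnt == true]

3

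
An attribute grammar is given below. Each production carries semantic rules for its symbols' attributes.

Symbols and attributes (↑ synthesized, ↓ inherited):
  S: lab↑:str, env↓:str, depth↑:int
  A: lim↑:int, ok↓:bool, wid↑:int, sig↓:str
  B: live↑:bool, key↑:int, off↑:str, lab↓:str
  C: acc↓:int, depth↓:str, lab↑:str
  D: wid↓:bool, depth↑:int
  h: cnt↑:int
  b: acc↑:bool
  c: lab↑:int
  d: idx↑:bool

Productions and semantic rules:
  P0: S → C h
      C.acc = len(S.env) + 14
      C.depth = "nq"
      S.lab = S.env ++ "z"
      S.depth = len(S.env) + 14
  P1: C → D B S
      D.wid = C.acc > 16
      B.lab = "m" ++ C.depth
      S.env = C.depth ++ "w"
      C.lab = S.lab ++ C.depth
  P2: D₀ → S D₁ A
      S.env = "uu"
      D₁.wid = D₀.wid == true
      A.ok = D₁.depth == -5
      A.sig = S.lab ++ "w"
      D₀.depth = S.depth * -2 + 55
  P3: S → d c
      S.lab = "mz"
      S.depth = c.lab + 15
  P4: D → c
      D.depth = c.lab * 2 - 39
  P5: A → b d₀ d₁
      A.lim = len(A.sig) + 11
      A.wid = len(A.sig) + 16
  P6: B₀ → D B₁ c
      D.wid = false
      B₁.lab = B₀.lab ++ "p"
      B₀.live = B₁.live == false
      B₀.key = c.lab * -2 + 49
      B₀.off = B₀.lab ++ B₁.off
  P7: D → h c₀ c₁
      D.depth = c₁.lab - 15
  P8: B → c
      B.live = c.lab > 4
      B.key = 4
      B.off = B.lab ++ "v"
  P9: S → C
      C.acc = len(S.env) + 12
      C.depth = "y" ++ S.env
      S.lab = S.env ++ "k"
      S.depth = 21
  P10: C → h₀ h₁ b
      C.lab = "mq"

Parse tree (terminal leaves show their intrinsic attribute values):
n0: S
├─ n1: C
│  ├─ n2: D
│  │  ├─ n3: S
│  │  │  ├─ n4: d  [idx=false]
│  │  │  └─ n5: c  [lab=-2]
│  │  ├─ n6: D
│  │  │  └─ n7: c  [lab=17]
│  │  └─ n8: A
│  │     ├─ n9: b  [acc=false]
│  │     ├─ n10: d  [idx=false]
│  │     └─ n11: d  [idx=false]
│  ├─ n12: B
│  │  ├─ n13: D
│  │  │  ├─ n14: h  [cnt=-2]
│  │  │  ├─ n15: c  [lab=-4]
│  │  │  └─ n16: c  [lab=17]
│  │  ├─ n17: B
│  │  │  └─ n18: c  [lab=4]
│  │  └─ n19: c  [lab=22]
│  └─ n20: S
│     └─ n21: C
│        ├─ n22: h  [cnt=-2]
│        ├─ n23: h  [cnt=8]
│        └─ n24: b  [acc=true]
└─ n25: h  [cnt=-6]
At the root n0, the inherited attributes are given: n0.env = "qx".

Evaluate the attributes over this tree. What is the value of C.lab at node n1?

1. n0.env = "qx"  [given at root]
2. n1.acc = 16  [len(S.env) + 14]
3. n1.depth = "nq"  ["nq"]
4. n2.wid = false  [C.acc > 16]
5. n3.env = "uu"  ["uu"]
6. n4.idx = false  [terminal]
7. n5.lab = -2  [terminal]
8. n3.lab = "mz"  ["mz"]
9. n3.depth = 13  [c.lab + 15]
10. n6.wid = false  [D₀.wid == true]
11. n7.lab = 17  [terminal]
12. n6.depth = -5  [c.lab * 2 - 39]
13. n8.ok = true  [D₁.depth == -5]
14. n8.sig = "mzw"  [S.lab ++ "w"]
15. n9.acc = false  [terminal]
16. n10.idx = false  [terminal]
17. n11.idx = false  [terminal]
18. n8.lim = 14  [len(A.sig) + 11]
19. n8.wid = 19  [len(A.sig) + 16]
20. n2.depth = 29  [S.depth * -2 + 55]
21. n12.lab = "mnq"  ["m" ++ C.depth]
22. n13.wid = false  [false]
23. n14.cnt = -2  [terminal]
24. n15.lab = -4  [terminal]
25. n16.lab = 17  [terminal]
26. n13.depth = 2  [c₁.lab - 15]
27. n17.lab = "mnqp"  [B₀.lab ++ "p"]
28. n18.lab = 4  [terminal]
29. n17.live = false  [c.lab > 4]
30. n17.key = 4  [4]
31. n17.off = "mnqpv"  [B.lab ++ "v"]
32. n19.lab = 22  [terminal]
33. n12.live = true  [B₁.live == false]
34. n12.key = 5  [c.lab * -2 + 49]
35. n12.off = "mnqmnqpv"  [B₀.lab ++ B₁.off]
36. n20.env = "nqw"  [C.depth ++ "w"]
37. n21.acc = 15  [len(S.env) + 12]
38. n21.depth = "ynqw"  ["y" ++ S.env]
39. n22.cnt = -2  [terminal]
40. n23.cnt = 8  [terminal]
41. n24.acc = true  [terminal]
42. n21.lab = "mq"  ["mq"]
43. n20.lab = "nqwk"  [S.env ++ "k"]
44. n20.depth = 21  [21]
45. n1.lab = "nqwknq"  [S.lab ++ C.depth]
46. n25.cnt = -6  [terminal]
47. n0.lab = "qxz"  [S.env ++ "z"]
48. n0.depth = 16  [len(S.env) + 14]

"nqwknq"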